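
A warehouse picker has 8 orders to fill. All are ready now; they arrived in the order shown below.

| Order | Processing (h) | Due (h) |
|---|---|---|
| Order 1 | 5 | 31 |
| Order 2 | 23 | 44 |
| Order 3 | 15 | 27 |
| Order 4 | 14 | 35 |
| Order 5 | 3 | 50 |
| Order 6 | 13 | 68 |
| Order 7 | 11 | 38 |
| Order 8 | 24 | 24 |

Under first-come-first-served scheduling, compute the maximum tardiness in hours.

FIFO (arrival order): Order 1 Order 2 Order 3 Order 4 Order 5 Order 6 Order 7 Order 8.
Order 1: 0→5, due 31, tardiness 0
Order 2: 5→28, due 44, tardiness 0
Order 3: 28→43, due 27, tardiness 16
Order 4: 43→57, due 35, tardiness 22
Order 5: 57→60, due 50, tardiness 10
Order 6: 60→73, due 68, tardiness 5
Order 7: 73→84, due 38, tardiness 46
Order 8: 84→108, due 24, tardiness 84
Maximum = 84.

84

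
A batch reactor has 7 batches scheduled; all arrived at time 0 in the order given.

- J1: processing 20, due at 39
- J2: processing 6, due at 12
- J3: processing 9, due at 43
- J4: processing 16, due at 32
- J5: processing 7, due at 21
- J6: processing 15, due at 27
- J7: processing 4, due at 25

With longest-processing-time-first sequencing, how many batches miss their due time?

6

LPT (decreasing processing time): J1 J4 J6 J3 J5 J2 J7.
J1: 0→20, due 39, tardiness 0
J4: 20→36, due 32, tardiness 4
J6: 36→51, due 27, tardiness 24
J3: 51→60, due 43, tardiness 17
J5: 60→67, due 21, tardiness 46
J2: 67→73, due 12, tardiness 61
J7: 73→77, due 25, tardiness 52
Late batches: 6.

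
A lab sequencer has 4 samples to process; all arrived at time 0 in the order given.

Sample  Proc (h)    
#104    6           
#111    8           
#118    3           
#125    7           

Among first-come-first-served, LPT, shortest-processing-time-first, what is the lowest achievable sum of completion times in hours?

52

FIFO (arrival order): #104 #111 #118 #125.
#104: 0→6
#111: 6→14
#118: 14→17
#125: 17→24
Sum = 6+14+17+24 = 61.
LPT (decreasing processing time): #111 #125 #104 #118.
#111: 0→8
#125: 8→15
#104: 15→21
#118: 21→24
Sum = 8+15+21+24 = 68.
SPT (increasing processing time): #118 #104 #125 #111.
#118: 0→3
#104: 3→9
#125: 9→16
#111: 16→24
Sum = 3+9+16+24 = 52.
FIFO 61, LPT 68, SPT 52 → minimum 52.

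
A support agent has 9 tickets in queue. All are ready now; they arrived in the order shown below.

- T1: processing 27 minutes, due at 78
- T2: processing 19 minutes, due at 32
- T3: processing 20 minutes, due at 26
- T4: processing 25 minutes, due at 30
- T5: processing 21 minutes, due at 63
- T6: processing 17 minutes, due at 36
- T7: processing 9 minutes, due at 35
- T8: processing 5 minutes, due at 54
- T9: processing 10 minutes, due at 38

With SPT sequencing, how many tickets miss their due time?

SPT (increasing processing time): T8 T7 T9 T6 T2 T3 T5 T4 T1.
T8: 0→5, due 54, tardiness 0
T7: 5→14, due 35, tardiness 0
T9: 14→24, due 38, tardiness 0
T6: 24→41, due 36, tardiness 5
T2: 41→60, due 32, tardiness 28
T3: 60→80, due 26, tardiness 54
T5: 80→101, due 63, tardiness 38
T4: 101→126, due 30, tardiness 96
T1: 126→153, due 78, tardiness 75
Late tickets: 6.

6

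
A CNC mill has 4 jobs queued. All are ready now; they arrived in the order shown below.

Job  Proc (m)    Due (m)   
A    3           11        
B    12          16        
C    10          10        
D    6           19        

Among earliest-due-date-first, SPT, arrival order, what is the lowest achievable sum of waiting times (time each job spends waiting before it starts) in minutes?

EDD (increasing due date): C A B D.
C: waits 0, runs 0→10
A: waits 10, runs 10→13
B: waits 13, runs 13→25
D: waits 25, runs 25→31
Sum = 0+10+13+25 = 48.
SPT (increasing processing time): A D C B.
A: waits 0, runs 0→3
D: waits 3, runs 3→9
C: waits 9, runs 9→19
B: waits 19, runs 19→31
Sum = 0+3+9+19 = 31.
FIFO (arrival order): A B C D.
A: waits 0, runs 0→3
B: waits 3, runs 3→15
C: waits 15, runs 15→25
D: waits 25, runs 25→31
Sum = 0+3+15+25 = 43.
EDD 48, SPT 31, FIFO 43 → minimum 31.

31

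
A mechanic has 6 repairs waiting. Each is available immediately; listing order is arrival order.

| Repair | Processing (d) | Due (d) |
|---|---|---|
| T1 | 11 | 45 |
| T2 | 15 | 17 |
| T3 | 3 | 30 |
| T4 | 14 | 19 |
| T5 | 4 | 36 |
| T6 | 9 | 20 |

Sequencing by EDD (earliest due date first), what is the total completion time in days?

EDD (increasing due date): T2 T4 T6 T3 T5 T1.
T2: 0→15
T4: 15→29
T6: 29→38
T3: 38→41
T5: 41→45
T1: 45→56
Sum = 15+29+38+41+45+56 = 224.

224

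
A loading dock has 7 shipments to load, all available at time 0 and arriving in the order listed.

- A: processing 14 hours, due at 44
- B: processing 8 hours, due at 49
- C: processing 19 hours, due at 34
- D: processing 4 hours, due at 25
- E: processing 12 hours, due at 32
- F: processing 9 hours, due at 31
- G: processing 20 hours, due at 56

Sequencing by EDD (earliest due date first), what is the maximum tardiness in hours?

30

EDD (increasing due date): D F E C A B G.
D: 0→4, due 25, tardiness 0
F: 4→13, due 31, tardiness 0
E: 13→25, due 32, tardiness 0
C: 25→44, due 34, tardiness 10
A: 44→58, due 44, tardiness 14
B: 58→66, due 49, tardiness 17
G: 66→86, due 56, tardiness 30
Maximum = 30.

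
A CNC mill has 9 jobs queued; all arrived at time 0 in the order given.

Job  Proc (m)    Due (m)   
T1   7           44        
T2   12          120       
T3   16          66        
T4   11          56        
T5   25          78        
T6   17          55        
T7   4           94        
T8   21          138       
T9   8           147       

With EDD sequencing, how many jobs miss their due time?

0

EDD (increasing due date): T1 T6 T4 T3 T5 T7 T2 T8 T9.
T1: 0→7, due 44, tardiness 0
T6: 7→24, due 55, tardiness 0
T4: 24→35, due 56, tardiness 0
T3: 35→51, due 66, tardiness 0
T5: 51→76, due 78, tardiness 0
T7: 76→80, due 94, tardiness 0
T2: 80→92, due 120, tardiness 0
T8: 92→113, due 138, tardiness 0
T9: 113→121, due 147, tardiness 0
Late jobs: 0.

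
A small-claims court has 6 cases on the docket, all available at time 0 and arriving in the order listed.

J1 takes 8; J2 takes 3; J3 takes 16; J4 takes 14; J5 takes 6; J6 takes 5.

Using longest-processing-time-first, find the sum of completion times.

LPT (decreasing processing time): J3 J4 J1 J5 J6 J2.
J3: 0→16
J4: 16→30
J1: 30→38
J5: 38→44
J6: 44→49
J2: 49→52
Sum = 16+30+38+44+49+52 = 229.

229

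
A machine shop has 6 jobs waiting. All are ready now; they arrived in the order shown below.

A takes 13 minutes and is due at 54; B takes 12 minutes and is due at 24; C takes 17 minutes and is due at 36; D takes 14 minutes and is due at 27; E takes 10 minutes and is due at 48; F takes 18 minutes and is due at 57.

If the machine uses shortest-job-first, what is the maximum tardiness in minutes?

SPT (increasing processing time): E B A D C F.
E: 0→10, due 48, tardiness 0
B: 10→22, due 24, tardiness 0
A: 22→35, due 54, tardiness 0
D: 35→49, due 27, tardiness 22
C: 49→66, due 36, tardiness 30
F: 66→84, due 57, tardiness 27
Maximum = 30.

30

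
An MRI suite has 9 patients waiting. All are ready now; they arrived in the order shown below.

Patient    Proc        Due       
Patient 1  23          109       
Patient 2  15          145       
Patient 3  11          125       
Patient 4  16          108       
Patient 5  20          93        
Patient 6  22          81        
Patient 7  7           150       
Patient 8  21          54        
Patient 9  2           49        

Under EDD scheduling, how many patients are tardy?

0

EDD (increasing due date): Patient 9 Patient 8 Patient 6 Patient 5 Patient 4 Patient 1 Patient 3 Patient 2 Patient 7.
Patient 9: 0→2, due 49, tardiness 0
Patient 8: 2→23, due 54, tardiness 0
Patient 6: 23→45, due 81, tardiness 0
Patient 5: 45→65, due 93, tardiness 0
Patient 4: 65→81, due 108, tardiness 0
Patient 1: 81→104, due 109, tardiness 0
Patient 3: 104→115, due 125, tardiness 0
Patient 2: 115→130, due 145, tardiness 0
Patient 7: 130→137, due 150, tardiness 0
Late patients: 0.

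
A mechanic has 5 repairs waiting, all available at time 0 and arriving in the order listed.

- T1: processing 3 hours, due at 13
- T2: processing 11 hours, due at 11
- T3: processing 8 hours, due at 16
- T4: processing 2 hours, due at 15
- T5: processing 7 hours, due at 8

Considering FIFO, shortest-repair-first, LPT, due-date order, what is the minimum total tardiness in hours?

FIFO (arrival order): T1 T2 T3 T4 T5.
T1: 0→3, due 13, tardiness 0
T2: 3→14, due 11, tardiness 3
T3: 14→22, due 16, tardiness 6
T4: 22→24, due 15, tardiness 9
T5: 24→31, due 8, tardiness 23
Sum = 0+3+6+9+23 = 41.
SPT (increasing processing time): T4 T1 T5 T3 T2.
T4: 0→2, due 15, tardiness 0
T1: 2→5, due 13, tardiness 0
T5: 5→12, due 8, tardiness 4
T3: 12→20, due 16, tardiness 4
T2: 20→31, due 11, tardiness 20
Sum = 0+0+4+4+20 = 28.
LPT (decreasing processing time): T2 T3 T5 T1 T4.
T2: 0→11, due 11, tardiness 0
T3: 11→19, due 16, tardiness 3
T5: 19→26, due 8, tardiness 18
T1: 26→29, due 13, tardiness 16
T4: 29→31, due 15, tardiness 16
Sum = 0+3+18+16+16 = 53.
EDD (increasing due date): T5 T2 T1 T4 T3.
T5: 0→7, due 8, tardiness 0
T2: 7→18, due 11, tardiness 7
T1: 18→21, due 13, tardiness 8
T4: 21→23, due 15, tardiness 8
T3: 23→31, due 16, tardiness 15
Sum = 0+7+8+8+15 = 38.
FIFO 41, SPT 28, LPT 53, EDD 38 → minimum 28.

28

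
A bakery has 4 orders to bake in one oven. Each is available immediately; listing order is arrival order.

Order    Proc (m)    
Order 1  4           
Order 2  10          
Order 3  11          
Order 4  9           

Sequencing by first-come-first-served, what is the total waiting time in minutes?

43

FIFO (arrival order): Order 1 Order 2 Order 3 Order 4.
Order 1: waits 0, runs 0→4
Order 2: waits 4, runs 4→14
Order 3: waits 14, runs 14→25
Order 4: waits 25, runs 25→34
Sum = 0+4+14+25 = 43.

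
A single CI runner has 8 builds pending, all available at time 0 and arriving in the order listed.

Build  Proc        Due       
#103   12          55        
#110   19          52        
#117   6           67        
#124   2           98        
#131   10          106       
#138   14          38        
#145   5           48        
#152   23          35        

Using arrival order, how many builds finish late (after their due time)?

3

FIFO (arrival order): #103 #110 #117 #124 #131 #138 #145 #152.
#103: 0→12, due 55, tardiness 0
#110: 12→31, due 52, tardiness 0
#117: 31→37, due 67, tardiness 0
#124: 37→39, due 98, tardiness 0
#131: 39→49, due 106, tardiness 0
#138: 49→63, due 38, tardiness 25
#145: 63→68, due 48, tardiness 20
#152: 68→91, due 35, tardiness 56
Late builds: 3.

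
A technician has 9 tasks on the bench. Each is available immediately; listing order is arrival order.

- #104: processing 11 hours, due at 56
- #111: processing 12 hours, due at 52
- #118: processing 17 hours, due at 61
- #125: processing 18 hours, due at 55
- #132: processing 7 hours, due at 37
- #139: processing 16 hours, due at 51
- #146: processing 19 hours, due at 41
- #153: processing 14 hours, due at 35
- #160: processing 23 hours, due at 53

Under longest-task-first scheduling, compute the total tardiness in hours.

LPT (decreasing processing time): #160 #146 #125 #118 #139 #153 #111 #104 #132.
#160: 0→23, due 53, tardiness 0
#146: 23→42, due 41, tardiness 1
#125: 42→60, due 55, tardiness 5
#118: 60→77, due 61, tardiness 16
#139: 77→93, due 51, tardiness 42
#153: 93→107, due 35, tardiness 72
#111: 107→119, due 52, tardiness 67
#104: 119→130, due 56, tardiness 74
#132: 130→137, due 37, tardiness 100
Sum = 0+1+5+16+42+72+67+74+100 = 377.

377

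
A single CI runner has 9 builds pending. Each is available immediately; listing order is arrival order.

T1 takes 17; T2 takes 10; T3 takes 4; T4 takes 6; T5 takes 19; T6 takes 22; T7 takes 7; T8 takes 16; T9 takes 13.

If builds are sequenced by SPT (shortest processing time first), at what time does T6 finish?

114

SPT (increasing processing time): T3 T4 T7 T2 T9 T8 T1 T5 T6.
T3: 0→4
T4: 4→10
T7: 10→17
T2: 17→27
T9: 27→40
T8: 40→56
T1: 56→73
T5: 73→92
T6: 92→114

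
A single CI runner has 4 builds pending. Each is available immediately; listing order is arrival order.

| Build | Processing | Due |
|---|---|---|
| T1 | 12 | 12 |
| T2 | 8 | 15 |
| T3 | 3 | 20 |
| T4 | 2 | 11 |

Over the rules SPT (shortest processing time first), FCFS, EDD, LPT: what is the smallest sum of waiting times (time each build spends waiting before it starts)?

20

SPT (increasing processing time): T4 T3 T2 T1.
T4: waits 0, runs 0→2
T3: waits 2, runs 2→5
T2: waits 5, runs 5→13
T1: waits 13, runs 13→25
Sum = 0+2+5+13 = 20.
FIFO (arrival order): T1 T2 T3 T4.
T1: waits 0, runs 0→12
T2: waits 12, runs 12→20
T3: waits 20, runs 20→23
T4: waits 23, runs 23→25
Sum = 0+12+20+23 = 55.
EDD (increasing due date): T4 T1 T2 T3.
T4: waits 0, runs 0→2
T1: waits 2, runs 2→14
T2: waits 14, runs 14→22
T3: waits 22, runs 22→25
Sum = 0+2+14+22 = 38.
LPT (decreasing processing time): T1 T2 T3 T4.
T1: waits 0, runs 0→12
T2: waits 12, runs 12→20
T3: waits 20, runs 20→23
T4: waits 23, runs 23→25
Sum = 0+12+20+23 = 55.
SPT 20, FIFO 55, EDD 38, LPT 55 → minimum 20.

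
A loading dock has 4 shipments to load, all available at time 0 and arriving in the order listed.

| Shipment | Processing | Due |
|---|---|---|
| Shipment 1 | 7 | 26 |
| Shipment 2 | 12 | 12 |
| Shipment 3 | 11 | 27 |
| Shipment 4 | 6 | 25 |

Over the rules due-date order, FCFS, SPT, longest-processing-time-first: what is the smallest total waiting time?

43

EDD (increasing due date): Shipment 2 Shipment 4 Shipment 1 Shipment 3.
Shipment 2: waits 0, runs 0→12
Shipment 4: waits 12, runs 12→18
Shipment 1: waits 18, runs 18→25
Shipment 3: waits 25, runs 25→36
Sum = 0+12+18+25 = 55.
FIFO (arrival order): Shipment 1 Shipment 2 Shipment 3 Shipment 4.
Shipment 1: waits 0, runs 0→7
Shipment 2: waits 7, runs 7→19
Shipment 3: waits 19, runs 19→30
Shipment 4: waits 30, runs 30→36
Sum = 0+7+19+30 = 56.
SPT (increasing processing time): Shipment 4 Shipment 1 Shipment 3 Shipment 2.
Shipment 4: waits 0, runs 0→6
Shipment 1: waits 6, runs 6→13
Shipment 3: waits 13, runs 13→24
Shipment 2: waits 24, runs 24→36
Sum = 0+6+13+24 = 43.
LPT (decreasing processing time): Shipment 2 Shipment 3 Shipment 1 Shipment 4.
Shipment 2: waits 0, runs 0→12
Shipment 3: waits 12, runs 12→23
Shipment 1: waits 23, runs 23→30
Shipment 4: waits 30, runs 30→36
Sum = 0+12+23+30 = 65.
EDD 55, FIFO 56, SPT 43, LPT 65 → minimum 43.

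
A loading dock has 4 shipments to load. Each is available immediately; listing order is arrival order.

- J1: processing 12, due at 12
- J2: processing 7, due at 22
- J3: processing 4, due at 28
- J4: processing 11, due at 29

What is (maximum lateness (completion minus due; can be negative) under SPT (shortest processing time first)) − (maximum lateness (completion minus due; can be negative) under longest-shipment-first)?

14

SPT (increasing processing time): J3 J2 J4 J1.
J3: 0→4, due 28, lateness -24
J2: 4→11, due 22, lateness -11
J4: 11→22, due 29, lateness -7
J1: 22→34, due 12, lateness 22
Maximum = 22.
LPT (decreasing processing time): J1 J4 J2 J3.
J1: 0→12, due 12, lateness 0
J4: 12→23, due 29, lateness -6
J2: 23→30, due 22, lateness 8
J3: 30→34, due 28, lateness 6
Maximum = 8.
Difference = 22 − 8 = 14.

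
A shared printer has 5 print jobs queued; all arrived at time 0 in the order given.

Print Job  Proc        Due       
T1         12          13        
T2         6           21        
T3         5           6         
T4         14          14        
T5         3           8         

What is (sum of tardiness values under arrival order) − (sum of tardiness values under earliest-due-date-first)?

26

FIFO (arrival order): T1 T2 T3 T4 T5.
T1: 0→12, due 13, tardiness 0
T2: 12→18, due 21, tardiness 0
T3: 18→23, due 6, tardiness 17
T4: 23→37, due 14, tardiness 23
T5: 37→40, due 8, tardiness 32
Sum = 0+0+17+23+32 = 72.
EDD (increasing due date): T3 T5 T1 T4 T2.
T3: 0→5, due 6, tardiness 0
T5: 5→8, due 8, tardiness 0
T1: 8→20, due 13, tardiness 7
T4: 20→34, due 14, tardiness 20
T2: 34→40, due 21, tardiness 19
Sum = 0+0+7+20+19 = 46.
Difference = 72 − 46 = 26.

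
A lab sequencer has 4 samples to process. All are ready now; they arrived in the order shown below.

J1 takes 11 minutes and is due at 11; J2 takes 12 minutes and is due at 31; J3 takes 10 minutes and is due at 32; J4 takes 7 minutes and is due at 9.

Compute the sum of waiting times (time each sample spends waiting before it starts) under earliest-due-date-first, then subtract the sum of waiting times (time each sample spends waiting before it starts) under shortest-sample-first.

EDD (increasing due date): J4 J1 J2 J3.
J4: waits 0, runs 0→7
J1: waits 7, runs 7→18
J2: waits 18, runs 18→30
J3: waits 30, runs 30→40
Sum = 0+7+18+30 = 55.
SPT (increasing processing time): J4 J3 J1 J2.
J4: waits 0, runs 0→7
J3: waits 7, runs 7→17
J1: waits 17, runs 17→28
J2: waits 28, runs 28→40
Sum = 0+7+17+28 = 52.
Difference = 55 − 52 = 3.

3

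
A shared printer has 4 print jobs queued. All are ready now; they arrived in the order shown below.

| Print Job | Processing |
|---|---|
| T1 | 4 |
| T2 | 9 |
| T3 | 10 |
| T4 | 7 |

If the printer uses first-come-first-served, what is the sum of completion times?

FIFO (arrival order): T1 T2 T3 T4.
T1: 0→4
T2: 4→13
T3: 13→23
T4: 23→30
Sum = 4+13+23+30 = 70.

70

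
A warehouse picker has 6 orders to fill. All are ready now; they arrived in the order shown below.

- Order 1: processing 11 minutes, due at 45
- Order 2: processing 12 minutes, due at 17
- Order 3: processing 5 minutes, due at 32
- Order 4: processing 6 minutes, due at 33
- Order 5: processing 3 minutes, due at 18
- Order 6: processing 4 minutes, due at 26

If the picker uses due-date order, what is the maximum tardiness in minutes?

0

EDD (increasing due date): Order 2 Order 5 Order 6 Order 3 Order 4 Order 1.
Order 2: 0→12, due 17, tardiness 0
Order 5: 12→15, due 18, tardiness 0
Order 6: 15→19, due 26, tardiness 0
Order 3: 19→24, due 32, tardiness 0
Order 4: 24→30, due 33, tardiness 0
Order 1: 30→41, due 45, tardiness 0
Maximum = 0.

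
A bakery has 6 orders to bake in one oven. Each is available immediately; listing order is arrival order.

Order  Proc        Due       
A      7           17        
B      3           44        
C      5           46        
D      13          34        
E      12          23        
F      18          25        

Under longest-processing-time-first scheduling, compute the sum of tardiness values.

76

LPT (decreasing processing time): F D E A C B.
F: 0→18, due 25, tardiness 0
D: 18→31, due 34, tardiness 0
E: 31→43, due 23, tardiness 20
A: 43→50, due 17, tardiness 33
C: 50→55, due 46, tardiness 9
B: 55→58, due 44, tardiness 14
Sum = 0+0+20+33+9+14 = 76.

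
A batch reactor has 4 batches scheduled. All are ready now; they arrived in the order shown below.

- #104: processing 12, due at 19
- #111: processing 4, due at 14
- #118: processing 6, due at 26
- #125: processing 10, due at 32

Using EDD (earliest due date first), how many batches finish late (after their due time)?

0

EDD (increasing due date): #111 #104 #118 #125.
#111: 0→4, due 14, tardiness 0
#104: 4→16, due 19, tardiness 0
#118: 16→22, due 26, tardiness 0
#125: 22→32, due 32, tardiness 0
Late batches: 0.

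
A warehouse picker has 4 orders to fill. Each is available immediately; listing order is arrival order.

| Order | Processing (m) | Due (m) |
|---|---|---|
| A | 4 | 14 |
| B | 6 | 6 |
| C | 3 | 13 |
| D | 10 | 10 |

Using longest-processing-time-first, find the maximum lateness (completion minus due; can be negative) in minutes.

10

LPT (decreasing processing time): D B A C.
D: 0→10, due 10, lateness 0
B: 10→16, due 6, lateness 10
A: 16→20, due 14, lateness 6
C: 20→23, due 13, lateness 10
Maximum = 10.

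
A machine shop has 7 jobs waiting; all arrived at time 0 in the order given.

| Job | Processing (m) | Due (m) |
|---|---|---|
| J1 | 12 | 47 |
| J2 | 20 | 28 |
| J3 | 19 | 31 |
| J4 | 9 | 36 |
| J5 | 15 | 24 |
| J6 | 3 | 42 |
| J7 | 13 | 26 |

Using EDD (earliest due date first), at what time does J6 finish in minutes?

79

EDD (increasing due date): J5 J7 J2 J3 J4 J6 J1.
J5: 0→15
J7: 15→28
J2: 28→48
J3: 48→67
J4: 67→76
J6: 76→79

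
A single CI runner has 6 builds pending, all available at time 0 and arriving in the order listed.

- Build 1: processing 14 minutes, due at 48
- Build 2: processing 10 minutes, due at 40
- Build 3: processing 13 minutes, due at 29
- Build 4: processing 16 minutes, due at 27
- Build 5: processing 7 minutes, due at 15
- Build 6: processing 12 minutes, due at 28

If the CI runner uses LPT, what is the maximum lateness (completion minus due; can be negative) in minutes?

57

LPT (decreasing processing time): Build 4 Build 1 Build 3 Build 6 Build 2 Build 5.
Build 4: 0→16, due 27, lateness -11
Build 1: 16→30, due 48, lateness -18
Build 3: 30→43, due 29, lateness 14
Build 6: 43→55, due 28, lateness 27
Build 2: 55→65, due 40, lateness 25
Build 5: 65→72, due 15, lateness 57
Maximum = 57.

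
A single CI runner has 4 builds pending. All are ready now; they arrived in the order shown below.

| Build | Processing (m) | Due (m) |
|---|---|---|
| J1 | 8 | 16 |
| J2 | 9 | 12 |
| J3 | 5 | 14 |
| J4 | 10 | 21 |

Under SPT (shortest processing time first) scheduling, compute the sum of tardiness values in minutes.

21

SPT (increasing processing time): J3 J1 J2 J4.
J3: 0→5, due 14, tardiness 0
J1: 5→13, due 16, tardiness 0
J2: 13→22, due 12, tardiness 10
J4: 22→32, due 21, tardiness 11
Sum = 0+0+10+11 = 21.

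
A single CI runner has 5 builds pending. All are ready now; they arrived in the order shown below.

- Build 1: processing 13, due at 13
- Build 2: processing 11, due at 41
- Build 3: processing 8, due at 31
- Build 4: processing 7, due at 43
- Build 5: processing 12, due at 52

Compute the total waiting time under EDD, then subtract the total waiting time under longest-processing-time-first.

EDD (increasing due date): Build 1 Build 3 Build 2 Build 4 Build 5.
Build 1: waits 0, runs 0→13
Build 3: waits 13, runs 13→21
Build 2: waits 21, runs 21→32
Build 4: waits 32, runs 32→39
Build 5: waits 39, runs 39→51
Sum = 0+13+21+32+39 = 105.
LPT (decreasing processing time): Build 1 Build 5 Build 2 Build 3 Build 4.
Build 1: waits 0, runs 0→13
Build 5: waits 13, runs 13→25
Build 2: waits 25, runs 25→36
Build 3: waits 36, runs 36→44
Build 4: waits 44, runs 44→51
Sum = 0+13+25+36+44 = 118.
Difference = 105 − 118 = -13.

-13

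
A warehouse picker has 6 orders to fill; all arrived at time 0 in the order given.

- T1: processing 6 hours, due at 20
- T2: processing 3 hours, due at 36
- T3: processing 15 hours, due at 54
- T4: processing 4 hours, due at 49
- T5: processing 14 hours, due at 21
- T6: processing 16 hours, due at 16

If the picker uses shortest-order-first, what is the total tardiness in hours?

SPT (increasing processing time): T2 T4 T1 T5 T3 T6.
T2: 0→3, due 36, tardiness 0
T4: 3→7, due 49, tardiness 0
T1: 7→13, due 20, tardiness 0
T5: 13→27, due 21, tardiness 6
T3: 27→42, due 54, tardiness 0
T6: 42→58, due 16, tardiness 42
Sum = 0+0+0+6+0+42 = 48.

48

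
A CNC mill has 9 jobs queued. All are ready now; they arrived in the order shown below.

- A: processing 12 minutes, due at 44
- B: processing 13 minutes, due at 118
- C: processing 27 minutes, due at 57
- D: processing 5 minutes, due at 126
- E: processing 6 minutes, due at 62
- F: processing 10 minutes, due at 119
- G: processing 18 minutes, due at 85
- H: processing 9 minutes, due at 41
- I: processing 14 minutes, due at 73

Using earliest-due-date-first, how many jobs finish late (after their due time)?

1

EDD (increasing due date): H A C E I G B F D.
H: 0→9, due 41, tardiness 0
A: 9→21, due 44, tardiness 0
C: 21→48, due 57, tardiness 0
E: 48→54, due 62, tardiness 0
I: 54→68, due 73, tardiness 0
G: 68→86, due 85, tardiness 1
B: 86→99, due 118, tardiness 0
F: 99→109, due 119, tardiness 0
D: 109→114, due 126, tardiness 0
Late jobs: 1.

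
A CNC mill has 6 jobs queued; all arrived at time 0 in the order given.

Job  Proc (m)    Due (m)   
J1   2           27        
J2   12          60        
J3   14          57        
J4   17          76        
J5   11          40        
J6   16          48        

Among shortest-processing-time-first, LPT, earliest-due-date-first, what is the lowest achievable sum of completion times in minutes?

SPT (increasing processing time): J1 J5 J2 J3 J6 J4.
J1: 0→2
J5: 2→13
J2: 13→25
J3: 25→39
J6: 39→55
J4: 55→72
Sum = 2+13+25+39+55+72 = 206.
LPT (decreasing processing time): J4 J6 J3 J2 J5 J1.
J4: 0→17
J6: 17→33
J3: 33→47
J2: 47→59
J5: 59→70
J1: 70→72
Sum = 17+33+47+59+70+72 = 298.
EDD (increasing due date): J1 J5 J6 J3 J2 J4.
J1: 0→2
J5: 2→13
J6: 13→29
J3: 29→43
J2: 43→55
J4: 55→72
Sum = 2+13+29+43+55+72 = 214.
SPT 206, LPT 298, EDD 214 → minimum 206.

206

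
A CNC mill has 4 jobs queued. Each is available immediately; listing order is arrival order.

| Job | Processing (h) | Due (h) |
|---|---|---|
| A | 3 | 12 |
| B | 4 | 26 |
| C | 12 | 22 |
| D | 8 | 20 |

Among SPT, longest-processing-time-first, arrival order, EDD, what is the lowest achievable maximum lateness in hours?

SPT (increasing processing time): A B D C.
A: 0→3, due 12, lateness -9
B: 3→7, due 26, lateness -19
D: 7→15, due 20, lateness -5
C: 15→27, due 22, lateness 5
Maximum = 5.
LPT (decreasing processing time): C D B A.
C: 0→12, due 22, lateness -10
D: 12→20, due 20, lateness 0
B: 20→24, due 26, lateness -2
A: 24→27, due 12, lateness 15
Maximum = 15.
FIFO (arrival order): A B C D.
A: 0→3, due 12, lateness -9
B: 3→7, due 26, lateness -19
C: 7→19, due 22, lateness -3
D: 19→27, due 20, lateness 7
Maximum = 7.
EDD (increasing due date): A D C B.
A: 0→3, due 12, lateness -9
D: 3→11, due 20, lateness -9
C: 11→23, due 22, lateness 1
B: 23→27, due 26, lateness 1
Maximum = 1.
SPT 5, LPT 15, FIFO 7, EDD 1 → minimum 1.

1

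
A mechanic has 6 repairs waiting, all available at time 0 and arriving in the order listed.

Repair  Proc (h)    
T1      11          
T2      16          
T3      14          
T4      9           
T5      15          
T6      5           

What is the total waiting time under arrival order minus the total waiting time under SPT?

57

FIFO (arrival order): T1 T2 T3 T4 T5 T6.
T1: waits 0, runs 0→11
T2: waits 11, runs 11→27
T3: waits 27, runs 27→41
T4: waits 41, runs 41→50
T5: waits 50, runs 50→65
T6: waits 65, runs 65→70
Sum = 0+11+27+41+50+65 = 194.
SPT (increasing processing time): T6 T4 T1 T3 T5 T2.
T6: waits 0, runs 0→5
T4: waits 5, runs 5→14
T1: waits 14, runs 14→25
T3: waits 25, runs 25→39
T5: waits 39, runs 39→54
T2: waits 54, runs 54→70
Sum = 0+5+14+25+39+54 = 137.
Difference = 194 − 137 = 57.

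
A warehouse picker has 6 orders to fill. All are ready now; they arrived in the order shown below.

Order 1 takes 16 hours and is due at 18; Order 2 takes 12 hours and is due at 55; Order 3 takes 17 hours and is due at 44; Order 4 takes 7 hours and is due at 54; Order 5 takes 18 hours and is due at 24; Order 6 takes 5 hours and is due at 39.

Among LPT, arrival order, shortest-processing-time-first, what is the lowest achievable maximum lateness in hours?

36

LPT (decreasing processing time): Order 5 Order 3 Order 1 Order 2 Order 4 Order 6.
Order 5: 0→18, due 24, lateness -6
Order 3: 18→35, due 44, lateness -9
Order 1: 35→51, due 18, lateness 33
Order 2: 51→63, due 55, lateness 8
Order 4: 63→70, due 54, lateness 16
Order 6: 70→75, due 39, lateness 36
Maximum = 36.
FIFO (arrival order): Order 1 Order 2 Order 3 Order 4 Order 5 Order 6.
Order 1: 0→16, due 18, lateness -2
Order 2: 16→28, due 55, lateness -27
Order 3: 28→45, due 44, lateness 1
Order 4: 45→52, due 54, lateness -2
Order 5: 52→70, due 24, lateness 46
Order 6: 70→75, due 39, lateness 36
Maximum = 46.
SPT (increasing processing time): Order 6 Order 4 Order 2 Order 1 Order 3 Order 5.
Order 6: 0→5, due 39, lateness -34
Order 4: 5→12, due 54, lateness -42
Order 2: 12→24, due 55, lateness -31
Order 1: 24→40, due 18, lateness 22
Order 3: 40→57, due 44, lateness 13
Order 5: 57→75, due 24, lateness 51
Maximum = 51.
LPT 36, FIFO 46, SPT 51 → minimum 36.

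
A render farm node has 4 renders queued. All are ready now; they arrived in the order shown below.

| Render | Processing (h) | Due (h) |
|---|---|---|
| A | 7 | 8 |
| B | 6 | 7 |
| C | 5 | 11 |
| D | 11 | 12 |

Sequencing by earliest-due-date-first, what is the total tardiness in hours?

EDD (increasing due date): B A C D.
B: 0→6, due 7, tardiness 0
A: 6→13, due 8, tardiness 5
C: 13→18, due 11, tardiness 7
D: 18→29, due 12, tardiness 17
Sum = 0+5+7+17 = 29.

29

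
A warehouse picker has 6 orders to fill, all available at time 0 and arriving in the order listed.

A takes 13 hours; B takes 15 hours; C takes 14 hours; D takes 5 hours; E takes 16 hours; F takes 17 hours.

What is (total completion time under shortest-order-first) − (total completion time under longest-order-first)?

-70

SPT (increasing processing time): D A C B E F.
D: 0→5
A: 5→18
C: 18→32
B: 32→47
E: 47→63
F: 63→80
Sum = 5+18+32+47+63+80 = 245.
LPT (decreasing processing time): F E B C A D.
F: 0→17
E: 17→33
B: 33→48
C: 48→62
A: 62→75
D: 75→80
Sum = 17+33+48+62+75+80 = 315.
Difference = 245 − 315 = -70.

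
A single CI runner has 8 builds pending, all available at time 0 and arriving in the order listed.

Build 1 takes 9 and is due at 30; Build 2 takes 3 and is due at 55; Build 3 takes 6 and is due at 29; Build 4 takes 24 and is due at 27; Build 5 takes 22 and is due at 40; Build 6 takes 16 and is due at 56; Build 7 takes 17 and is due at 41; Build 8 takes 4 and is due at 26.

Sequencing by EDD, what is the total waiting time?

341

EDD (increasing due date): Build 8 Build 4 Build 3 Build 1 Build 5 Build 7 Build 2 Build 6.
Build 8: waits 0, runs 0→4
Build 4: waits 4, runs 4→28
Build 3: waits 28, runs 28→34
Build 1: waits 34, runs 34→43
Build 5: waits 43, runs 43→65
Build 7: waits 65, runs 65→82
Build 2: waits 82, runs 82→85
Build 6: waits 85, runs 85→101
Sum = 0+4+28+34+43+65+82+85 = 341.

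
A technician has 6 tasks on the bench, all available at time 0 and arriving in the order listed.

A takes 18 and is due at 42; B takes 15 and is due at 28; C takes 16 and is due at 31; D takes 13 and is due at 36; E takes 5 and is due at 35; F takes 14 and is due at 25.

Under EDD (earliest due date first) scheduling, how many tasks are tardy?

EDD (increasing due date): F B C E D A.
F: 0→14, due 25, tardiness 0
B: 14→29, due 28, tardiness 1
C: 29→45, due 31, tardiness 14
E: 45→50, due 35, tardiness 15
D: 50→63, due 36, tardiness 27
A: 63→81, due 42, tardiness 39
Late tasks: 5.

5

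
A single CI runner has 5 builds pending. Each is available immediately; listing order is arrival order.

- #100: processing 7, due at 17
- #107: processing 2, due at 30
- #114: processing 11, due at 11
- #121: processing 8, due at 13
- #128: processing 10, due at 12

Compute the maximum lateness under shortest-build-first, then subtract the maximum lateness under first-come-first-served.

SPT (increasing processing time): #107 #100 #121 #128 #114.
#107: 0→2, due 30, lateness -28
#100: 2→9, due 17, lateness -8
#121: 9→17, due 13, lateness 4
#128: 17→27, due 12, lateness 15
#114: 27→38, due 11, lateness 27
Maximum = 27.
FIFO (arrival order): #100 #107 #114 #121 #128.
#100: 0→7, due 17, lateness -10
#107: 7→9, due 30, lateness -21
#114: 9→20, due 11, lateness 9
#121: 20→28, due 13, lateness 15
#128: 28→38, due 12, lateness 26
Maximum = 26.
Difference = 27 − 26 = 1.

1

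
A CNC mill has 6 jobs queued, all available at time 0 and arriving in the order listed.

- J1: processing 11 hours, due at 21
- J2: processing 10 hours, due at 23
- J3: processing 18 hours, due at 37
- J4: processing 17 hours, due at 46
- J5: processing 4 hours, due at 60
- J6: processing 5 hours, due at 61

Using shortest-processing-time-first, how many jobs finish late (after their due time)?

3

SPT (increasing processing time): J5 J6 J2 J1 J4 J3.
J5: 0→4, due 60, tardiness 0
J6: 4→9, due 61, tardiness 0
J2: 9→19, due 23, tardiness 0
J1: 19→30, due 21, tardiness 9
J4: 30→47, due 46, tardiness 1
J3: 47→65, due 37, tardiness 28
Late jobs: 3.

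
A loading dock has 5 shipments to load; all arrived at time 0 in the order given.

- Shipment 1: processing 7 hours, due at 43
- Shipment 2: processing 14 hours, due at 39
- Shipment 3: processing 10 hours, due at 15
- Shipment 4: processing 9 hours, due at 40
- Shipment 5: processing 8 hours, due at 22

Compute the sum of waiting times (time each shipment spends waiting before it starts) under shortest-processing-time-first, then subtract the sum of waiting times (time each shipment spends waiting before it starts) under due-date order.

SPT (increasing processing time): Shipment 1 Shipment 5 Shipment 4 Shipment 3 Shipment 2.
Shipment 1: waits 0, runs 0→7
Shipment 5: waits 7, runs 7→15
Shipment 4: waits 15, runs 15→24
Shipment 3: waits 24, runs 24→34
Shipment 2: waits 34, runs 34→48
Sum = 0+7+15+24+34 = 80.
EDD (increasing due date): Shipment 3 Shipment 5 Shipment 2 Shipment 4 Shipment 1.
Shipment 3: waits 0, runs 0→10
Shipment 5: waits 10, runs 10→18
Shipment 2: waits 18, runs 18→32
Shipment 4: waits 32, runs 32→41
Shipment 1: waits 41, runs 41→48
Sum = 0+10+18+32+41 = 101.
Difference = 80 − 101 = -21.

-21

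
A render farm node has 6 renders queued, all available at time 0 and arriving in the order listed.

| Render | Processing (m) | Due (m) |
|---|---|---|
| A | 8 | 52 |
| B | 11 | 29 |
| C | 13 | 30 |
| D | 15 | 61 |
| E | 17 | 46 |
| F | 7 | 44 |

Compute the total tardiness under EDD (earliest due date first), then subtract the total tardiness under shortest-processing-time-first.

EDD (increasing due date): B C F E A D.
B: 0→11, due 29, tardiness 0
C: 11→24, due 30, tardiness 0
F: 24→31, due 44, tardiness 0
E: 31→48, due 46, tardiness 2
A: 48→56, due 52, tardiness 4
D: 56→71, due 61, tardiness 10
Sum = 0+0+0+2+4+10 = 16.
SPT (increasing processing time): F A B C D E.
F: 0→7, due 44, tardiness 0
A: 7→15, due 52, tardiness 0
B: 15→26, due 29, tardiness 0
C: 26→39, due 30, tardiness 9
D: 39→54, due 61, tardiness 0
E: 54→71, due 46, tardiness 25
Sum = 0+0+0+9+0+25 = 34.
Difference = 16 − 34 = -18.

-18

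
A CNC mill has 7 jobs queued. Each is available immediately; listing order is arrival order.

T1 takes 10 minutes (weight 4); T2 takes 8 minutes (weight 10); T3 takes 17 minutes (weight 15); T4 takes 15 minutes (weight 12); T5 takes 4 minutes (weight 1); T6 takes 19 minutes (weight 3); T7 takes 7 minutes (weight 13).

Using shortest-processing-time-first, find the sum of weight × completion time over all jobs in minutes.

2136

SPT (increasing processing time): T5 T7 T2 T1 T4 T3 T6.
T5: finishes 4, weight 1, w·C = 4
T7: finishes 11, weight 13, w·C = 143
T2: finishes 19, weight 10, w·C = 190
T1: finishes 29, weight 4, w·C = 116
T4: finishes 44, weight 12, w·C = 528
T3: finishes 61, weight 15, w·C = 915
T6: finishes 80, weight 3, w·C = 240
Sum = 4+143+190+116+528+915+240 = 2136.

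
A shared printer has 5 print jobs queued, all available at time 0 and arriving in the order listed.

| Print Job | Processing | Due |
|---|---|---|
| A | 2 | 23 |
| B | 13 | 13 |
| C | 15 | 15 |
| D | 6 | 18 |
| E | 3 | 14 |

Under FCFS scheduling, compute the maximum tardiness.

FIFO (arrival order): A B C D E.
A: 0→2, due 23, tardiness 0
B: 2→15, due 13, tardiness 2
C: 15→30, due 15, tardiness 15
D: 30→36, due 18, tardiness 18
E: 36→39, due 14, tardiness 25
Maximum = 25.

25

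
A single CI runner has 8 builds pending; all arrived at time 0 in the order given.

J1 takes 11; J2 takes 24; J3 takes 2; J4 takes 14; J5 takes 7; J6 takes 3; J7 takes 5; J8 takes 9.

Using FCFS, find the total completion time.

FIFO (arrival order): J1 J2 J3 J4 J5 J6 J7 J8.
J1: 0→11
J2: 11→35
J3: 35→37
J4: 37→51
J5: 51→58
J6: 58→61
J7: 61→66
J8: 66→75
Sum = 11+35+37+51+58+61+66+75 = 394.

394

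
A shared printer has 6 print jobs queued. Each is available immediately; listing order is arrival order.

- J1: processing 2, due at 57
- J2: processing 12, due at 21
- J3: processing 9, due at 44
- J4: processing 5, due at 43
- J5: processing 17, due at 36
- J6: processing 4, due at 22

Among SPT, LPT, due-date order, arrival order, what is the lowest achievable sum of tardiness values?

3

SPT (increasing processing time): J1 J6 J4 J3 J2 J5.
J1: 0→2, due 57, tardiness 0
J6: 2→6, due 22, tardiness 0
J4: 6→11, due 43, tardiness 0
J3: 11→20, due 44, tardiness 0
J2: 20→32, due 21, tardiness 11
J5: 32→49, due 36, tardiness 13
Sum = 0+0+0+0+11+13 = 24.
LPT (decreasing processing time): J5 J2 J3 J4 J6 J1.
J5: 0→17, due 36, tardiness 0
J2: 17→29, due 21, tardiness 8
J3: 29→38, due 44, tardiness 0
J4: 38→43, due 43, tardiness 0
J6: 43→47, due 22, tardiness 25
J1: 47→49, due 57, tardiness 0
Sum = 0+8+0+0+25+0 = 33.
EDD (increasing due date): J2 J6 J5 J4 J3 J1.
J2: 0→12, due 21, tardiness 0
J6: 12→16, due 22, tardiness 0
J5: 16→33, due 36, tardiness 0
J4: 33→38, due 43, tardiness 0
J3: 38→47, due 44, tardiness 3
J1: 47→49, due 57, tardiness 0
Sum = 0+0+0+0+3+0 = 3.
FIFO (arrival order): J1 J2 J3 J4 J5 J6.
J1: 0→2, due 57, tardiness 0
J2: 2→14, due 21, tardiness 0
J3: 14→23, due 44, tardiness 0
J4: 23→28, due 43, tardiness 0
J5: 28→45, due 36, tardiness 9
J6: 45→49, due 22, tardiness 27
Sum = 0+0+0+0+9+27 = 36.
SPT 24, LPT 33, EDD 3, FIFO 36 → minimum 3.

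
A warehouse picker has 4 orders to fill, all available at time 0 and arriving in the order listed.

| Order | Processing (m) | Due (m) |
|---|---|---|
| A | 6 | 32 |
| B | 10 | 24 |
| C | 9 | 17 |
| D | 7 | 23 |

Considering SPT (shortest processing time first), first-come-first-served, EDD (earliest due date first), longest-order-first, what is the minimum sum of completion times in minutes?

73

SPT (increasing processing time): A D C B.
A: 0→6
D: 6→13
C: 13→22
B: 22→32
Sum = 6+13+22+32 = 73.
FIFO (arrival order): A B C D.
A: 0→6
B: 6→16
C: 16→25
D: 25→32
Sum = 6+16+25+32 = 79.
EDD (increasing due date): C D B A.
C: 0→9
D: 9→16
B: 16→26
A: 26→32
Sum = 9+16+26+32 = 83.
LPT (decreasing processing time): B C D A.
B: 0→10
C: 10→19
D: 19→26
A: 26→32
Sum = 10+19+26+32 = 87.
SPT 73, FIFO 79, EDD 83, LPT 87 → minimum 73.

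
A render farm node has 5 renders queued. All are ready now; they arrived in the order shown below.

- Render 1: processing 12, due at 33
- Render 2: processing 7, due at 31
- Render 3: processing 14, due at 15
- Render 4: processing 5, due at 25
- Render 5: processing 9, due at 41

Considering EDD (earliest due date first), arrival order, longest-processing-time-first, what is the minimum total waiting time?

97

EDD (increasing due date): Render 3 Render 4 Render 2 Render 1 Render 5.
Render 3: waits 0, runs 0→14
Render 4: waits 14, runs 14→19
Render 2: waits 19, runs 19→26
Render 1: waits 26, runs 26→38
Render 5: waits 38, runs 38→47
Sum = 0+14+19+26+38 = 97.
FIFO (arrival order): Render 1 Render 2 Render 3 Render 4 Render 5.
Render 1: waits 0, runs 0→12
Render 2: waits 12, runs 12→19
Render 3: waits 19, runs 19→33
Render 4: waits 33, runs 33→38
Render 5: waits 38, runs 38→47
Sum = 0+12+19+33+38 = 102.
LPT (decreasing processing time): Render 3 Render 1 Render 5 Render 2 Render 4.
Render 3: waits 0, runs 0→14
Render 1: waits 14, runs 14→26
Render 5: waits 26, runs 26→35
Render 2: waits 35, runs 35→42
Render 4: waits 42, runs 42→47
Sum = 0+14+26+35+42 = 117.
EDD 97, FIFO 102, LPT 117 → minimum 97.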